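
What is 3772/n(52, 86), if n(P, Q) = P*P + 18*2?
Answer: 943/685 ≈ 1.3766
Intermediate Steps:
n(P, Q) = 36 + P² (n(P, Q) = P² + 36 = 36 + P²)
3772/n(52, 86) = 3772/(36 + 52²) = 3772/(36 + 2704) = 3772/2740 = 3772*(1/2740) = 943/685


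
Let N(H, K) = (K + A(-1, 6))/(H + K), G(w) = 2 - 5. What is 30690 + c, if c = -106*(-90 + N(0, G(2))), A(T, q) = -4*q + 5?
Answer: 118358/3 ≈ 39453.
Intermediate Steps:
A(T, q) = 5 - 4*q
G(w) = -3
N(H, K) = (-19 + K)/(H + K) (N(H, K) = (K + (5 - 4*6))/(H + K) = (K + (5 - 24))/(H + K) = (K - 19)/(H + K) = (-19 + K)/(H + K))
c = 26288/3 (c = -106*(-90 + (-19 - 3)/(0 - 3)) = -106*(-90 - 22/(-3)) = -106*(-90 - ⅓*(-22)) = -106*(-90 + 22/3) = -106*(-248/3) = 26288/3 ≈ 8762.7)
30690 + c = 30690 + 26288/3 = 118358/3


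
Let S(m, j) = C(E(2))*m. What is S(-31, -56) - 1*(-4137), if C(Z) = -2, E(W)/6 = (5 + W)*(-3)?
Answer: 4199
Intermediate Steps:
E(W) = -90 - 18*W (E(W) = 6*((5 + W)*(-3)) = 6*(-15 - 3*W) = -90 - 18*W)
S(m, j) = -2*m
S(-31, -56) - 1*(-4137) = -2*(-31) - 1*(-4137) = 62 + 4137 = 4199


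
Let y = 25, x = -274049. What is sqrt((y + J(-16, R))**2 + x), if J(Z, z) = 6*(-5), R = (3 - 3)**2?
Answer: 2*I*sqrt(68506) ≈ 523.47*I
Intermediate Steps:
R = 0 (R = 0**2 = 0)
J(Z, z) = -30
sqrt((y + J(-16, R))**2 + x) = sqrt((25 - 30)**2 - 274049) = sqrt((-5)**2 - 274049) = sqrt(25 - 274049) = sqrt(-274024) = 2*I*sqrt(68506)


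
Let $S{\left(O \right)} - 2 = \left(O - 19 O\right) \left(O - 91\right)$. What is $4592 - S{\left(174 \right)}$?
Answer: $264546$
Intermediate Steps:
$S{\left(O \right)} = 2 - 18 O \left(-91 + O\right)$ ($S{\left(O \right)} = 2 + \left(O - 19 O\right) \left(O - 91\right) = 2 + - 18 O \left(-91 + O\right) = 2 - 18 O \left(-91 + O\right)$)
$4592 - S{\left(174 \right)} = 4592 - \left(2 - 18 \cdot 174^{2} + 1638 \cdot 174\right) = 4592 - \left(2 - 544968 + 285012\right) = 4592 - -259954 = 4592 + 259954 = 264546$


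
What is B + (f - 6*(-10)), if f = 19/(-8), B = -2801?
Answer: -21947/8 ≈ -2743.4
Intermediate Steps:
f = -19/8 (f = 19*(-1/8) = -19/8 ≈ -2.3750)
B + (f - 6*(-10)) = -2801 + (-19/8 - 6*(-10)) = -2801 + (-19/8 + 60) = -2801 + 461/8 = -21947/8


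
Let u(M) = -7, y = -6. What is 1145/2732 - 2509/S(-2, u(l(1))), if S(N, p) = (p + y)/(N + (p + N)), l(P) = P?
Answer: -5798891/2732 ≈ -2122.6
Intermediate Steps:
S(N, p) = (-6 + p)/(p + 2*N) (S(N, p) = (p - 6)/(N + (p + N)) = (-6 + p)/(N + (N + p)) = (-6 + p)/(p + 2*N))
1145/2732 - 2509/S(-2, u(l(1))) = 1145/2732 - 2509*(-7 + 2*(-2))/(-6 - 7) = 1145*(1/2732) - 2509/(-13/(-7 - 4)) = 1145/2732 - 2509/(-13/(-11)) = 1145/2732 - 2509/((-1/11*(-13))) = 1145/2732 - 2509/13/11 = 1145/2732 - 2509*11/13 = 1145/2732 - 2123 = -5798891/2732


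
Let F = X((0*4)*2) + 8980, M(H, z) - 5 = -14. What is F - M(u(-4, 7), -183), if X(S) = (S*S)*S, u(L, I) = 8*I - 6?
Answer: 8989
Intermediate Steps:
u(L, I) = -6 + 8*I
X(S) = S**3 (X(S) = S**2*S = S**3)
M(H, z) = -9 (M(H, z) = 5 - 14 = -9)
F = 8980 (F = ((0*4)*2)**3 + 8980 = (0*2)**3 + 8980 = 0**3 + 8980 = 0 + 8980 = 8980)
F - M(u(-4, 7), -183) = 8980 - 1*(-9) = 8980 + 9 = 8989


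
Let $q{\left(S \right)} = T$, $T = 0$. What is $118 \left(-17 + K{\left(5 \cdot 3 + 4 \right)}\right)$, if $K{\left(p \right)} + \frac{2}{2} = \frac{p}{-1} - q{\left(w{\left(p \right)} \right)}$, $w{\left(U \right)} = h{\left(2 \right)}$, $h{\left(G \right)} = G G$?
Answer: $-4366$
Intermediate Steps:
$h{\left(G \right)} = G^{2}$
$w{\left(U \right)} = 4$ ($w{\left(U \right)} = 2^{2} = 4$)
$q{\left(S \right)} = 0$
$K{\left(p \right)} = -1 - p$ ($K{\left(p \right)} = -1 + \left(\frac{p}{-1} - 0\right) = -1 + \left(p \left(-1\right) + 0\right) = -1 + \left(- p + 0\right) = -1 - p$)
$118 \left(-17 + K{\left(5 \cdot 3 + 4 \right)}\right) = 118 \left(-17 - \left(5 + 15\right)\right) = 118 \left(-17 - 20\right) = 118 \left(-37\right) = -4366$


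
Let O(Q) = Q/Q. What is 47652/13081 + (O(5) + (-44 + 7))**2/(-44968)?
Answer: 265732770/73528301 ≈ 3.6140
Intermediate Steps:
O(Q) = 1
47652/13081 + (O(5) + (-44 + 7))**2/(-44968) = 47652/13081 + (1 + (-44 + 7))**2/(-44968) = 47652*(1/13081) + (1 - 37)**2*(-1/44968) = 47652/13081 + (-36)**2*(-1/44968) = 47652/13081 + 1296*(-1/44968) = 47652/13081 - 162/5621 = 265732770/73528301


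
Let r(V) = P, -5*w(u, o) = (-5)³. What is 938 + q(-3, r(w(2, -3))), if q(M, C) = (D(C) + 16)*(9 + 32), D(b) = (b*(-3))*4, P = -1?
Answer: 2086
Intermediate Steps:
w(u, o) = 25 (w(u, o) = -⅕*(-5)³ = -⅕*(-125) = 25)
r(V) = -1
D(b) = -12*b (D(b) = -3*b*4 = -12*b)
q(M, C) = 656 - 492*C (q(M, C) = (-12*C + 16)*(9 + 32) = (16 - 12*C)*41 = 656 - 492*C)
938 + q(-3, r(w(2, -3))) = 938 + (656 - 492*(-1)) = 938 + (656 + 492) = 938 + 1148 = 2086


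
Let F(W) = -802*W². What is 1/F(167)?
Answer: -1/22366978 ≈ -4.4709e-8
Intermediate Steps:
1/F(167) = 1/(-802*167²) = 1/(-802*27889) = 1/(-22366978) = -1/22366978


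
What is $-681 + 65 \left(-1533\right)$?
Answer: $-100326$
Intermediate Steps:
$-681 + 65 \left(-1533\right) = -681 - 99645 = -100326$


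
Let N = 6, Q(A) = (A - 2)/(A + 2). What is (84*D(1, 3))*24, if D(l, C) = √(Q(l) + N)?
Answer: 672*√51 ≈ 4799.0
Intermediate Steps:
Q(A) = (-2 + A)/(2 + A)
D(l, C) = √(6 + (-2 + l)/(2 + l)) (D(l, C) = √((-2 + l)/(2 + l) + 6) = √(6 + (-2 + l)/(2 + l)))
(84*D(1, 3))*24 = (84*√((10 + 7*1)/(2 + 1)))*24 = (84*√((10 + 7)/3))*24 = (84*√((⅓)*17))*24 = (84*√(17/3))*24 = (84*(√51/3))*24 = (28*√51)*24 = 672*√51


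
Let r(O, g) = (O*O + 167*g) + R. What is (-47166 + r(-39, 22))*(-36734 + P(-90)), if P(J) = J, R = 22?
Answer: 1544729976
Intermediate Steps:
r(O, g) = 22 + O**2 + 167*g (r(O, g) = (O*O + 167*g) + 22 = (O**2 + 167*g) + 22 = 22 + O**2 + 167*g)
(-47166 + r(-39, 22))*(-36734 + P(-90)) = (-47166 + (22 + (-39)**2 + 167*22))*(-36734 - 90) = (-47166 + (22 + 1521 + 3674))*(-36824) = (-47166 + 5217)*(-36824) = -41949*(-36824) = 1544729976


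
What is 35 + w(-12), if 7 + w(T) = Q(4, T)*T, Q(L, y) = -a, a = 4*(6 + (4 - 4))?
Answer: 316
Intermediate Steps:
a = 24 (a = 4*(6 + 0) = 4*6 = 24)
Q(L, y) = -24 (Q(L, y) = -1*24 = -24)
w(T) = -7 - 24*T
35 + w(-12) = 35 + (-7 - 24*(-12)) = 35 + (-7 + 288) = 35 + 281 = 316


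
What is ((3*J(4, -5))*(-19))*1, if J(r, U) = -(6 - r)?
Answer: 114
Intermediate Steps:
J(r, U) = -6 + r
((3*J(4, -5))*(-19))*1 = ((3*(-6 + 4))*(-19))*1 = ((3*(-2))*(-19))*1 = -6*(-19)*1 = 114*1 = 114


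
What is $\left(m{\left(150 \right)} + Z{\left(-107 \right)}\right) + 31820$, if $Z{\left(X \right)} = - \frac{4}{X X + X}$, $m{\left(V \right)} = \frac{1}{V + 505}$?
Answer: $\frac{118195553461}{3714505} \approx 31820.0$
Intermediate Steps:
$m{\left(V \right)} = \frac{1}{505 + V}$
$Z{\left(X \right)} = - \frac{4}{X + X^{2}}$ ($Z{\left(X \right)} = - \frac{4}{X^{2} + X} = - \frac{4}{X + X^{2}}$)
$\left(m{\left(150 \right)} + Z{\left(-107 \right)}\right) + 31820 = \left(\frac{1}{505 + 150} - \frac{4}{\left(-107\right) \left(1 - 107\right)}\right) + 31820 = \left(\frac{1}{655} - - \frac{4}{107 \left(-106\right)}\right) + 31820 = \left(\frac{1}{655} - \left(- \frac{4}{107}\right) \left(- \frac{1}{106}\right)\right) + 31820 = \left(\frac{1}{655} - \frac{2}{5671}\right) + 31820 = \frac{4361}{3714505} + 31820 = \frac{118195553461}{3714505}$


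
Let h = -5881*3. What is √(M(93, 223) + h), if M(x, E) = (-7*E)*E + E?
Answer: 37*I*√267 ≈ 604.58*I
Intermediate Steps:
h = -17643
M(x, E) = E - 7*E² (M(x, E) = -7*E² + E = E - 7*E²)
√(M(93, 223) + h) = √(223*(1 - 7*223) - 17643) = √(223*(1 - 1561) - 17643) = √(223*(-1560) - 17643) = √(-347880 - 17643) = √(-365523) = 37*I*√267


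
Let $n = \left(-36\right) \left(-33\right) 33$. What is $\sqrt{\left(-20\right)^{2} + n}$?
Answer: $2 \sqrt{9901} \approx 199.01$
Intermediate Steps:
$n = 39204$ ($n = 1188 \cdot 33 = 39204$)
$\sqrt{\left(-20\right)^{2} + n} = \sqrt{\left(-20\right)^{2} + 39204} = \sqrt{400 + 39204} = \sqrt{39604} = 2 \sqrt{9901}$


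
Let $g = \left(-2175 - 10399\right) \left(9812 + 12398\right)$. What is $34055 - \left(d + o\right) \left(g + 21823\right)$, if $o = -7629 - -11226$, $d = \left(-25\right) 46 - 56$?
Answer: $667678934402$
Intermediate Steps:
$g = -279268540$ ($g = \left(-12574\right) 22210 = -279268540$)
$d = -1206$ ($d = -1150 - 56 = -1206$)
$o = 3597$ ($o = -7629 + 11226 = 3597$)
$34055 - \left(d + o\right) \left(g + 21823\right) = 34055 - \left(-1206 + 3597\right) \left(-279268540 + 21823\right) = 34055 - 2391 \left(-279246717\right) = 34055 - -667678900347 = 34055 + 667678900347 = 667678934402$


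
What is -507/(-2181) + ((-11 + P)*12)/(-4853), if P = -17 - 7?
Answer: 1125497/3528131 ≈ 0.31901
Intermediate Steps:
P = -24
-507/(-2181) + ((-11 + P)*12)/(-4853) = -507/(-2181) + ((-11 - 24)*12)/(-4853) = -507*(-1/2181) - 35*12*(-1/4853) = 169/727 - 420*(-1/4853) = 169/727 + 420/4853 = 1125497/3528131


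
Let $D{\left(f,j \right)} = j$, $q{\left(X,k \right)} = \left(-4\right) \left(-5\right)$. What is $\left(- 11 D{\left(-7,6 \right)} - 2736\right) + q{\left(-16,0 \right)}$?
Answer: $-2782$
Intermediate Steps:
$q{\left(X,k \right)} = 20$
$\left(- 11 D{\left(-7,6 \right)} - 2736\right) + q{\left(-16,0 \right)} = \left(\left(-11\right) 6 - 2736\right) + 20 = \left(-66 - 2736\right) + 20 = -2802 + 20 = -2782$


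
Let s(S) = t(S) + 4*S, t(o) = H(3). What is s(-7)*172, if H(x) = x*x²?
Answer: -172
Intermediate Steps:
H(x) = x³
t(o) = 27 (t(o) = 3³ = 27)
s(S) = 27 + 4*S
s(-7)*172 = (27 + 4*(-7))*172 = (27 - 28)*172 = -1*172 = -172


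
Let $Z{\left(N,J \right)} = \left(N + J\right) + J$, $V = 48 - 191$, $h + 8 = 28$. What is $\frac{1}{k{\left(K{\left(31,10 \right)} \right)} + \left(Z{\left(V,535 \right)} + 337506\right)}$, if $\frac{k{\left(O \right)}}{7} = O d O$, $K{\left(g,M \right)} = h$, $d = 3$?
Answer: $\frac{1}{346833} \approx 2.8832 \cdot 10^{-6}$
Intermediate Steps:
$h = 20$ ($h = -8 + 28 = 20$)
$K{\left(g,M \right)} = 20$
$V = -143$
$Z{\left(N,J \right)} = N + 2 J$ ($Z{\left(N,J \right)} = \left(J + N\right) + J = N + 2 J$)
$k{\left(O \right)} = 21 O^{2}$ ($k{\left(O \right)} = 7 O 3 O = 7 \cdot 3 O O = 7 \cdot 3 O^{2} = 21 O^{2}$)
$\frac{1}{k{\left(K{\left(31,10 \right)} \right)} + \left(Z{\left(V,535 \right)} + 337506\right)} = \frac{1}{21 \cdot 20^{2} + \left(\left(-143 + 2 \cdot 535\right) + 337506\right)} = \frac{1}{21 \cdot 400 + \left(\left(-143 + 1070\right) + 337506\right)} = \frac{1}{8400 + \left(927 + 337506\right)} = \frac{1}{8400 + 338433} = \frac{1}{346833}$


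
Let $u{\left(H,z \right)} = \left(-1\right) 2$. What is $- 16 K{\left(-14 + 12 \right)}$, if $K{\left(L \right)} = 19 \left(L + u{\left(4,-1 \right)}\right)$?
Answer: $1216$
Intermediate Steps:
$u{\left(H,z \right)} = -2$
$K{\left(L \right)} = -38 + 19 L$ ($K{\left(L \right)} = 19 \left(L - 2\right) = 19 \left(-2 + L\right) = -38 + 19 L$)
$- 16 K{\left(-14 + 12 \right)} = - 16 \left(-38 + 19 \left(-14 + 12\right)\right) = - 16 \left(-38 + 19 \left(-2\right)\right) = - 16 \left(-38 - 38\right) = \left(-16\right) \left(-76\right) = 1216$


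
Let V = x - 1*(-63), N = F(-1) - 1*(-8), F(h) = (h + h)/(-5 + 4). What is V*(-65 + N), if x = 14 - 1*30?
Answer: -2585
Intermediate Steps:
x = -16 (x = 14 - 30 = -16)
F(h) = -2*h (F(h) = (2*h)/(-1) = (2*h)*(-1) = -2*h)
N = 10 (N = -2*(-1) - 1*(-8) = 2 + 8 = 10)
V = 47 (V = -16 - 1*(-63) = -16 + 63 = 47)
V*(-65 + N) = 47*(-65 + 10) = 47*(-55) = -2585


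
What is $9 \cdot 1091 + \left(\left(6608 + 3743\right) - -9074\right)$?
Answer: $29244$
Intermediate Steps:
$9 \cdot 1091 + \left(\left(6608 + 3743\right) - -9074\right) = 9819 + \left(10351 + 9074\right) = 9819 + 19425 = 29244$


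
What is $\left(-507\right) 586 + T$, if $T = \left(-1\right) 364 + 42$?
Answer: $-297424$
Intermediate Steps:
$T = -322$ ($T = -364 + 42 = -322$)
$\left(-507\right) 586 + T = \left(-507\right) 586 - 322 = -297102 - 322 = -297424$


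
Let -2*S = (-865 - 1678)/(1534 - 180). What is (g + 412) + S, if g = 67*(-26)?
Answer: -3599097/2708 ≈ -1329.1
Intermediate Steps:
g = -1742
S = 2543/2708 (S = -(-865 - 1678)/(2*(1534 - 180)) = -(-2543)/(2*1354) = -½*(-2543/1354) = 2543/2708 ≈ 0.93907)
(g + 412) + S = (-1742 + 412) + 2543/2708 = -1330 + 2543/2708 = -3599097/2708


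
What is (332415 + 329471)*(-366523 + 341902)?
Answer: -16296295206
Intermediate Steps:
(332415 + 329471)*(-366523 + 341902) = 661886*(-24621) = -16296295206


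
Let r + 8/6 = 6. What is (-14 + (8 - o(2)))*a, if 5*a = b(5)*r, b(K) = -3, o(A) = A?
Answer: 112/5 ≈ 22.400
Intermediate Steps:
r = 14/3 (r = -4/3 + 6 = 14/3 ≈ 4.6667)
a = -14/5 (a = (-3*14/3)/5 = (1/5)*(-14) = -14/5 ≈ -2.8000)
(-14 + (8 - o(2)))*a = (-14 + (8 - 1*2))*(-14/5) = (-14 + (8 - 2))*(-14/5) = (-14 + 6)*(-14/5) = -8*(-14/5) = 112/5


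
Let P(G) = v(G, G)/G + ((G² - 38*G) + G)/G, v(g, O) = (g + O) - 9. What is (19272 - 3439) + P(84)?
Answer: 444693/28 ≈ 15882.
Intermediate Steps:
v(g, O) = -9 + O + g (v(g, O) = (O + g) - 9 = -9 + O + g)
P(G) = (-9 + 2*G)/G + (G² - 37*G)/G (P(G) = (-9 + G + G)/G + ((G² - 38*G) + G)/G = (-9 + 2*G)/G + (G² - 37*G)/G)
(19272 - 3439) + P(84) = (19272 - 3439) + (-35 + 84 - 9/84) = 15833 + (-35 + 84 - 9*1/84) = 15833 + (-35 + 84 - 3/28) = 15833 + 1369/28 = 444693/28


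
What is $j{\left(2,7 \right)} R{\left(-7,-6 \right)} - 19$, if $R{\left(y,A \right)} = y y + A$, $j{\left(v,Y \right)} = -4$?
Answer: $-191$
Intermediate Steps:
$R{\left(y,A \right)} = A + y^{2}$ ($R{\left(y,A \right)} = y^{2} + A = A + y^{2}$)
$j{\left(2,7 \right)} R{\left(-7,-6 \right)} - 19 = - 4 \left(-6 + \left(-7\right)^{2}\right) - 19 = - 4 \left(-6 + 49\right) - 19 = \left(-4\right) 43 - 19 = -172 - 19 = -191$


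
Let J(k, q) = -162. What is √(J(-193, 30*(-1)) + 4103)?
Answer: √3941 ≈ 62.777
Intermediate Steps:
√(J(-193, 30*(-1)) + 4103) = √(-162 + 4103) = √3941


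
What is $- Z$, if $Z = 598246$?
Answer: $-598246$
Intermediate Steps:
$- Z = \left(-1\right) 598246 = -598246$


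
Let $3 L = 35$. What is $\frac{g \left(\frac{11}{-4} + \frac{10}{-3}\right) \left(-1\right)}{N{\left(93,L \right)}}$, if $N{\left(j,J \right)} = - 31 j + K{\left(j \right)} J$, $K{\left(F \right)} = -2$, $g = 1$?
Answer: $- \frac{73}{34876} \approx -0.0020931$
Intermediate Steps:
$L = \frac{35}{3}$ ($L = \frac{1}{3} \cdot 35 = \frac{35}{3} \approx 11.667$)
$N{\left(j,J \right)} = - 31 j - 2 J$
$\frac{g \left(\frac{11}{-4} + \frac{10}{-3}\right) \left(-1\right)}{N{\left(93,L \right)}} = \frac{1 \left(\frac{11}{-4} + \frac{10}{-3}\right) \left(-1\right)}{\left(-31\right) 93 - \frac{70}{3}} = \frac{1 \left(11 \left(- \frac{1}{4}\right) + 10 \left(- \frac{1}{3}\right)\right) \left(-1\right)}{-2883 - \frac{70}{3}} = \frac{1 \left(- \frac{11}{4} - \frac{10}{3}\right) \left(-1\right)}{- \frac{8719}{3}} = 1 \left(- \frac{73}{12}\right) \left(-1\right) \left(- \frac{3}{8719}\right) = \left(- \frac{73}{12}\right) \left(-1\right) \left(- \frac{3}{8719}\right) = \frac{73}{12} \left(- \frac{3}{8719}\right) = - \frac{73}{34876}$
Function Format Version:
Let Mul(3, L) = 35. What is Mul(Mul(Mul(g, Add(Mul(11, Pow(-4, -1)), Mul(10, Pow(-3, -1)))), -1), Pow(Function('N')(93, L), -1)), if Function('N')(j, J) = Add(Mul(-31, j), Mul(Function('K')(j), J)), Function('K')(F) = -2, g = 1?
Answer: Rational(-73, 34876) ≈ -0.0020931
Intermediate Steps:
L = Rational(35, 3) (L = Mul(Rational(1, 3), 35) = Rational(35, 3) ≈ 11.667)
Function('N')(j, J) = Add(Mul(-31, j), Mul(-2, J))
Mul(Mul(Mul(g, Add(Mul(11, Pow(-4, -1)), Mul(10, Pow(-3, -1)))), -1), Pow(Function('N')(93, L), -1)) = Mul(Mul(Mul(1, Add(Mul(11, Pow(-4, -1)), Mul(10, Pow(-3, -1)))), -1), Pow(Add(Mul(-31, 93), Mul(-2, Rational(35, 3))), -1)) = Mul(Mul(Mul(1, Add(Mul(11, Rational(-1, 4)), Mul(10, Rational(-1, 3)))), -1), Pow(Add(-2883, Rational(-70, 3)), -1)) = Mul(Mul(Mul(1, Add(Rational(-11, 4), Rational(-10, 3))), -1), Pow(Rational(-8719, 3), -1)) = Mul(Mul(Mul(1, Rational(-73, 12)), -1), Rational(-3, 8719)) = Mul(Mul(Rational(-73, 12), -1), Rational(-3, 8719)) = Mul(Rational(73, 12), Rational(-3, 8719)) = Rational(-73, 34876)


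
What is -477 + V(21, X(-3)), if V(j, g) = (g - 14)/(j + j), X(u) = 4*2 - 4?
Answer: -10022/21 ≈ -477.24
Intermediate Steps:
X(u) = 4 (X(u) = 8 - 4 = 4)
V(j, g) = (-14 + g)/(2*j) (V(j, g) = (-14 + g)/((2*j)) = (-14 + g)*(1/(2*j)) = (-14 + g)/(2*j))
-477 + V(21, X(-3)) = -477 + (½)*(-14 + 4)/21 = -477 + (½)*(1/21)*(-10) = -477 - 5/21 = -10022/21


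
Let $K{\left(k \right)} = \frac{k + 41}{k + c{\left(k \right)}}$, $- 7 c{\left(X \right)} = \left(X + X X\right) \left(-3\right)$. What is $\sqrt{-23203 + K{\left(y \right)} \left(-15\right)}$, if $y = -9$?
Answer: $\frac{i \sqrt{60408123}}{51} \approx 152.4 i$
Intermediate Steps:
$c{\left(X \right)} = \frac{3 X}{7} + \frac{3 X^{2}}{7}$ ($c{\left(X \right)} = - \frac{\left(X + X X\right) \left(-3\right)}{7} = - \frac{\left(X + X^{2}\right) \left(-3\right)}{7} = - \frac{- 3 X - 3 X^{2}}{7} = \frac{3 X}{7} + \frac{3 X^{2}}{7}$)
$K{\left(k \right)} = \frac{41 + k}{k + \frac{3 k \left(1 + k\right)}{7}}$ ($K{\left(k \right)} = \frac{k + 41}{k + \frac{3 k \left(1 + k\right)}{7}} = \frac{41 + k}{k + \frac{3 k \left(1 + k\right)}{7}}$)
$\sqrt{-23203 + K{\left(y \right)} \left(-15\right)} = \sqrt{-23203 + \frac{7 \left(41 - 9\right)}{\left(-9\right) \left(10 + 3 \left(-9\right)\right)} \left(-15\right)} = \sqrt{-23203 + 7 \left(- \frac{1}{9}\right) \frac{1}{10 - 27} \cdot 32 \left(-15\right)} = \sqrt{-23203 + 7 \left(- \frac{1}{9}\right) \frac{1}{-17} \cdot 32 \left(-15\right)} = \sqrt{-23203 + 7 \left(- \frac{1}{9}\right) \left(- \frac{1}{17}\right) 32 \left(-15\right)} = \sqrt{-23203 + \frac{224}{153} \left(-15\right)} = \sqrt{-23203 - \frac{1120}{51}} = \sqrt{- \frac{1184473}{51}} = \frac{i \sqrt{60408123}}{51}$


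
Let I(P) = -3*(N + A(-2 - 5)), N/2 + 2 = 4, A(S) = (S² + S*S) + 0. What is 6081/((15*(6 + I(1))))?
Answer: -2027/1500 ≈ -1.3513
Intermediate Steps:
A(S) = 2*S² (A(S) = (S² + S²) + 0 = 2*S² + 0 = 2*S²)
N = 4 (N = -4 + 2*4 = -4 + 8 = 4)
I(P) = -306 (I(P) = -3*(4 + 2*(-2 - 5)²) = -3*(4 + 2*(-7)²) = -3*(4 + 2*49) = -3*(4 + 98) = -3*102 = -306)
6081/((15*(6 + I(1)))) = 6081/((15*(6 - 306))) = 6081/((15*(-300))) = 6081/(-4500) = 6081*(-1/4500) = -2027/1500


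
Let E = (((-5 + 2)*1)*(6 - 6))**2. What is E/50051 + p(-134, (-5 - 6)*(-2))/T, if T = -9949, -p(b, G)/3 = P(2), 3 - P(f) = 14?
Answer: -33/9949 ≈ -0.0033169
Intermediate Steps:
P(f) = -11 (P(f) = 3 - 1*14 = 3 - 14 = -11)
p(b, G) = 33 (p(b, G) = -3*(-11) = 33)
E = 0 (E = (-3*1*0)**2 = (-3*0)**2 = 0**2 = 0)
E/50051 + p(-134, (-5 - 6)*(-2))/T = 0/50051 + 33/(-9949) = 0*(1/50051) + 33*(-1/9949) = 0 - 33/9949 = -33/9949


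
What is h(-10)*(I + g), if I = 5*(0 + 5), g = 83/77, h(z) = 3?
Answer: 6024/77 ≈ 78.234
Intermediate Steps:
g = 83/77 (g = 83*(1/77) = 83/77 ≈ 1.0779)
I = 25 (I = 5*5 = 25)
h(-10)*(I + g) = 3*(25 + 83/77) = 3*(2008/77) = 6024/77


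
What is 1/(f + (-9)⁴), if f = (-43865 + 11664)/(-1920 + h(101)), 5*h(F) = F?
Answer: 9499/62483944 ≈ 0.00015202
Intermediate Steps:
h(F) = F/5
f = 161005/9499 (f = (-43865 + 11664)/(-1920 + (⅕)*101) = -32201/(-1920 + 101/5) = -32201/(-9499/5) = -32201*(-5/9499) = 161005/9499 ≈ 16.950)
1/(f + (-9)⁴) = 1/(161005/9499 + (-9)⁴) = 1/(161005/9499 + 6561) = 1/(62483944/9499) = 9499/62483944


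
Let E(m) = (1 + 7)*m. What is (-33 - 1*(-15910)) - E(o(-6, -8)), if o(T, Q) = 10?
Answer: 15797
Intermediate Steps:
E(m) = 8*m
(-33 - 1*(-15910)) - E(o(-6, -8)) = (-33 - 1*(-15910)) - 8*10 = (-33 + 15910) - 1*80 = 15877 - 80 = 15797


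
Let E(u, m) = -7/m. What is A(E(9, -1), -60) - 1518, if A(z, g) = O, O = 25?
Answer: -1493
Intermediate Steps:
A(z, g) = 25
A(E(9, -1), -60) - 1518 = 25 - 1518 = -1493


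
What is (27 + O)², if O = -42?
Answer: 225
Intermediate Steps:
(27 + O)² = (27 - 42)² = (-15)² = 225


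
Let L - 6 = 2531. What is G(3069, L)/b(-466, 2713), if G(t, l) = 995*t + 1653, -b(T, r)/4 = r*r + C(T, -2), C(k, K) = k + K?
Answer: -763827/7359901 ≈ -0.10378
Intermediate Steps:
L = 2537 (L = 6 + 2531 = 2537)
C(k, K) = K + k
b(T, r) = 8 - 4*T - 4*r² (b(T, r) = -4*(r*r + (-2 + T)) = -4*(r² + (-2 + T)) = -4*(-2 + T + r²) = 8 - 4*T - 4*r²)
G(t, l) = 1653 + 995*t
G(3069, L)/b(-466, 2713) = (1653 + 995*3069)/(8 - 4*(-466) - 4*2713²) = (1653 + 3053655)/(8 + 1864 - 4*7360369) = 3055308/(8 + 1864 - 29441476) = 3055308/(-29439604) = 3055308*(-1/29439604) = -763827/7359901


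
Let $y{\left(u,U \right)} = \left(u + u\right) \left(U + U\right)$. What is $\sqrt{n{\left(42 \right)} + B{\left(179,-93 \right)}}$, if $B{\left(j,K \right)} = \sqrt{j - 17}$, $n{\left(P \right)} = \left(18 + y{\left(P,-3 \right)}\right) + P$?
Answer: $\sqrt{-444 + 9 \sqrt{2}} \approx 20.767 i$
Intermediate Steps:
$y{\left(u,U \right)} = 4 U u$ ($y{\left(u,U \right)} = 2 u 2 U = 4 U u$)
$n{\left(P \right)} = 18 - 11 P$ ($n{\left(P \right)} = \left(18 + 4 \left(-3\right) P\right) + P = \left(18 - 12 P\right) + P = 18 - 11 P$)
$B{\left(j,K \right)} = \sqrt{-17 + j}$
$\sqrt{n{\left(42 \right)} + B{\left(179,-93 \right)}} = \sqrt{\left(18 - 462\right) + \sqrt{-17 + 179}} = \sqrt{\left(18 - 462\right) + \sqrt{162}} = \sqrt{-444 + 9 \sqrt{2}}$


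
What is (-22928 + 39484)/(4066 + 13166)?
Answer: 4139/4308 ≈ 0.96077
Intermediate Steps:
(-22928 + 39484)/(4066 + 13166) = 16556/17232 = 16556*(1/17232) = 4139/4308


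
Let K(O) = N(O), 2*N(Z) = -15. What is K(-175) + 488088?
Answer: 976161/2 ≈ 4.8808e+5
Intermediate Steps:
N(Z) = -15/2 (N(Z) = (½)*(-15) = -15/2)
K(O) = -15/2
K(-175) + 488088 = -15/2 + 488088 = 976161/2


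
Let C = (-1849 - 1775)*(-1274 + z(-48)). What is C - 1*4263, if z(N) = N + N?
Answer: 4960617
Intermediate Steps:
z(N) = 2*N
C = 4964880 (C = (-1849 - 1775)*(-1274 + 2*(-48)) = -3624*(-1274 - 96) = -3624*(-1370) = 4964880)
C - 1*4263 = 4964880 - 1*4263 = 4964880 - 4263 = 4960617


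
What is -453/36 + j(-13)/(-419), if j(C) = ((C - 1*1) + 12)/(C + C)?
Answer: -822509/65364 ≈ -12.584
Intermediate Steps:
j(C) = (11 + C)/(2*C) (j(C) = ((C - 1) + 12)/((2*C)) = ((-1 + C) + 12)*(1/(2*C)) = (11 + C)*(1/(2*C)) = (11 + C)/(2*C))
-453/36 + j(-13)/(-419) = -453/36 + ((½)*(11 - 13)/(-13))/(-419) = -453*1/36 + ((½)*(-1/13)*(-2))*(-1/419) = -151/12 + (1/13)*(-1/419) = -151/12 - 1/5447 = -822509/65364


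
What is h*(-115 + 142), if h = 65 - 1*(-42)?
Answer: 2889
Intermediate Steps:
h = 107 (h = 65 + 42 = 107)
h*(-115 + 142) = 107*(-115 + 142) = 107*27 = 2889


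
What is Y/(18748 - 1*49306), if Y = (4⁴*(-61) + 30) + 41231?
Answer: -25645/30558 ≈ -0.83922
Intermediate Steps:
Y = 25645 (Y = (256*(-61) + 30) + 41231 = (-15616 + 30) + 41231 = -15586 + 41231 = 25645)
Y/(18748 - 1*49306) = 25645/(18748 - 1*49306) = 25645/(18748 - 49306) = 25645/(-30558) = 25645*(-1/30558) = -25645/30558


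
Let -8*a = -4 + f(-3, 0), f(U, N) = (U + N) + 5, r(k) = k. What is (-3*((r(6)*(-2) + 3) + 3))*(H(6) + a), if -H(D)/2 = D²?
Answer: -2583/2 ≈ -1291.5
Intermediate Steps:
f(U, N) = 5 + N + U (f(U, N) = (N + U) + 5 = 5 + N + U)
a = ¼ (a = -(-4 + (5 + 0 - 3))/8 = -(-4 + 2)/8 = -⅛*(-2) = ¼ ≈ 0.25000)
H(D) = -2*D²
(-3*((r(6)*(-2) + 3) + 3))*(H(6) + a) = (-3*((6*(-2) + 3) + 3))*(-2*6² + ¼) = (-3*((-12 + 3) + 3))*(-2*36 + ¼) = (-3*(-9 + 3))*(-72 + ¼) = -3*(-6)*(-287/4) = 18*(-287/4) = -2583/2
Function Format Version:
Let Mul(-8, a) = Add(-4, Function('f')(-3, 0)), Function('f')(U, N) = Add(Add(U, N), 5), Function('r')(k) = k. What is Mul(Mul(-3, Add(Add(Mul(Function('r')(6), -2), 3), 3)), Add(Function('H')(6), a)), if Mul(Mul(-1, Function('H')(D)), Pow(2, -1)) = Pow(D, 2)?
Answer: Rational(-2583, 2) ≈ -1291.5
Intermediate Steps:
Function('f')(U, N) = Add(5, N, U) (Function('f')(U, N) = Add(Add(N, U), 5) = Add(5, N, U))
a = Rational(1, 4) (a = Mul(Rational(-1, 8), Add(-4, Add(5, 0, -3))) = Mul(Rational(-1, 8), Add(-4, 2)) = Mul(Rational(-1, 8), -2) = Rational(1, 4) ≈ 0.25000)
Function('H')(D) = Mul(-2, Pow(D, 2))
Mul(Mul(-3, Add(Add(Mul(Function('r')(6), -2), 3), 3)), Add(Function('H')(6), a)) = Mul(Mul(-3, Add(Add(Mul(6, -2), 3), 3)), Add(Mul(-2, Pow(6, 2)), Rational(1, 4))) = Mul(Mul(-3, Add(Add(-12, 3), 3)), Add(Mul(-2, 36), Rational(1, 4))) = Mul(Mul(-3, Add(-9, 3)), Add(-72, Rational(1, 4))) = Mul(Mul(-3, -6), Rational(-287, 4)) = Mul(18, Rational(-287, 4)) = Rational(-2583, 2)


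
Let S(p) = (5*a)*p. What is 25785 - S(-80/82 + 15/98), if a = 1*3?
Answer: 103653705/4018 ≈ 25797.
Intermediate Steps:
a = 3
S(p) = 15*p (S(p) = (5*3)*p = 15*p)
25785 - S(-80/82 + 15/98) = 25785 - 15*(-80/82 + 15/98) = 25785 - 15*(-80*1/82 + 15*(1/98)) = 25785 - 15*(-40/41 + 15/98) = 25785 - 15*(-3305)/4018 = 25785 - 1*(-49575/4018) = 25785 + 49575/4018 = 103653705/4018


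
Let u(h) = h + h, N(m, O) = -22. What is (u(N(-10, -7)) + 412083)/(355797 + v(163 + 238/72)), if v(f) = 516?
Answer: 412039/356313 ≈ 1.1564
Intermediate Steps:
u(h) = 2*h
(u(N(-10, -7)) + 412083)/(355797 + v(163 + 238/72)) = (2*(-22) + 412083)/(355797 + 516) = (-44 + 412083)/356313 = 412039*(1/356313) = 412039/356313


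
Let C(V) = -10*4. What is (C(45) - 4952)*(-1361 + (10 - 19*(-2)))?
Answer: 6554496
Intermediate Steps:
C(V) = -40
(C(45) - 4952)*(-1361 + (10 - 19*(-2))) = (-40 - 4952)*(-1361 + (10 - 19*(-2))) = -4992*(-1361 + (10 + 38)) = -4992*(-1361 + 48) = -4992*(-1313) = 6554496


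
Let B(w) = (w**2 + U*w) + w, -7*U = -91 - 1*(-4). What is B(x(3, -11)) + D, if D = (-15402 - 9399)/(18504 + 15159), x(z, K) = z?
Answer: 77824/1603 ≈ 48.549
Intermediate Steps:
U = 87/7 (U = -(-91 - 1*(-4))/7 = -(-91 + 4)/7 = -1/7*(-87) = 87/7 ≈ 12.429)
B(w) = w**2 + 94*w/7 (B(w) = (w**2 + 87*w/7) + w = w**2 + 94*w/7)
D = -1181/1603 (D = -24801/33663 = -24801*1/33663 = -1181/1603 ≈ -0.73674)
B(x(3, -11)) + D = (1/7)*3*(94 + 7*3) - 1181/1603 = (1/7)*3*(94 + 21) - 1181/1603 = (1/7)*3*115 - 1181/1603 = 345/7 - 1181/1603 = 77824/1603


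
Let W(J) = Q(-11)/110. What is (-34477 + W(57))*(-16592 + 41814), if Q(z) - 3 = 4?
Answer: -47826750893/55 ≈ -8.6958e+8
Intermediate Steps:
Q(z) = 7 (Q(z) = 3 + 4 = 7)
W(J) = 7/110
(-34477 + W(57))*(-16592 + 41814) = (-34477 + 7/110)*(-16592 + 41814) = -3792463/110*25222 = -47826750893/55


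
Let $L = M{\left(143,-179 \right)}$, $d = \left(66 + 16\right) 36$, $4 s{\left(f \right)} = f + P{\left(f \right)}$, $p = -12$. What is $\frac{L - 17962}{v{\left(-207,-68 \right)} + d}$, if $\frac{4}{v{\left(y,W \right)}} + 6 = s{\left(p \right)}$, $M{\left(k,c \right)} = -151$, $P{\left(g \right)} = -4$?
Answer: $- \frac{90565}{14758} \approx -6.1367$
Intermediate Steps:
$s{\left(f \right)} = -1 + \frac{f}{4}$ ($s{\left(f \right)} = \frac{f - 4}{4} = \frac{-4 + f}{4} = -1 + \frac{f}{4}$)
$d = 2952$ ($d = 82 \cdot 36 = 2952$)
$v{\left(y,W \right)} = - \frac{2}{5}$ ($v{\left(y,W \right)} = \frac{4}{-6 + \left(-1 + \frac{1}{4} \left(-12\right)\right)} = \frac{4}{-6 - 4} = \frac{4}{-10} = 4 \left(- \frac{1}{10}\right) = - \frac{2}{5}$)
$L = -151$
$\frac{L - 17962}{v{\left(-207,-68 \right)} + d} = \frac{-151 - 17962}{- \frac{2}{5} + 2952} = - \frac{18113}{\frac{14758}{5}} = \left(-18113\right) \frac{5}{14758} = - \frac{90565}{14758}$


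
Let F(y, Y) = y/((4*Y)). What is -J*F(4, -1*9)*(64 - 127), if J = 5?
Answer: -35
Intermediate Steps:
F(y, Y) = y/(4*Y) (F(y, Y) = y*(1/(4*Y)) = y/(4*Y))
-J*F(4, -1*9)*(64 - 127) = -5*((1/4)*4/(-1*9))*(64 - 127) = -5*((1/4)*4/(-9))*(-63) = -5*((1/4)*4*(-1/9))*(-63) = -5*(-1/9)*(-63) = -(-5)*(-63)/9 = -1*35 = -35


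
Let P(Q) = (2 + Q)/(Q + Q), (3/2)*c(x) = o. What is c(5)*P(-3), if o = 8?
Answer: 8/9 ≈ 0.88889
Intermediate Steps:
c(x) = 16/3 (c(x) = (2/3)*8 = 16/3)
P(Q) = (2 + Q)/(2*Q) (P(Q) = (2 + Q)/((2*Q)) = (2 + Q)*(1/(2*Q)) = (2 + Q)/(2*Q))
c(5)*P(-3) = 16*((1/2)*(2 - 3)/(-3))/3 = 16*((1/2)*(-1/3)*(-1))/3 = (16/3)*(1/6) = 8/9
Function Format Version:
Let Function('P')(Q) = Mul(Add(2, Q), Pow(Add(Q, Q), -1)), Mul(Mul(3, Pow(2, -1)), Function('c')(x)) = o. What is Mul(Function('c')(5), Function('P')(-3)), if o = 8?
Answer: Rational(8, 9) ≈ 0.88889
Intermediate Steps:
Function('c')(x) = Rational(16, 3) (Function('c')(x) = Mul(Rational(2, 3), 8) = Rational(16, 3))
Function('P')(Q) = Mul(Rational(1, 2), Pow(Q, -1), Add(2, Q)) (Function('P')(Q) = Mul(Add(2, Q), Pow(Mul(2, Q), -1)) = Mul(Add(2, Q), Mul(Rational(1, 2), Pow(Q, -1))) = Mul(Rational(1, 2), Pow(Q, -1), Add(2, Q)))
Mul(Function('c')(5), Function('P')(-3)) = Mul(Rational(16, 3), Mul(Rational(1, 2), Pow(-3, -1), Add(2, -3))) = Mul(Rational(16, 3), Mul(Rational(1, 2), Rational(-1, 3), -1)) = Mul(Rational(16, 3), Rational(1, 6)) = Rational(8, 9)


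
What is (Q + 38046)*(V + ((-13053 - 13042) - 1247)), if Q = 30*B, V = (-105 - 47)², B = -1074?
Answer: -24690588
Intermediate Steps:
V = 23104 (V = (-152)² = 23104)
Q = -32220 (Q = 30*(-1074) = -32220)
(Q + 38046)*(V + ((-13053 - 13042) - 1247)) = (-32220 + 38046)*(23104 + ((-13053 - 13042) - 1247)) = 5826*(23104 + (-26095 - 1247)) = 5826*(23104 - 27342) = 5826*(-4238) = -24690588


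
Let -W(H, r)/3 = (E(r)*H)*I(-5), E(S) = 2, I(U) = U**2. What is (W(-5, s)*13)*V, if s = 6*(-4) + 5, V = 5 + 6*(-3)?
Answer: -126750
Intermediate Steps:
V = -13 (V = 5 - 18 = -13)
s = -19 (s = -24 + 5 = -19)
W(H, r) = -150*H (W(H, r) = -3*2*H*(-5)**2 = -3*2*H*25 = -150*H)
(W(-5, s)*13)*V = (-150*(-5)*13)*(-13) = (750*13)*(-13) = 9750*(-13) = -126750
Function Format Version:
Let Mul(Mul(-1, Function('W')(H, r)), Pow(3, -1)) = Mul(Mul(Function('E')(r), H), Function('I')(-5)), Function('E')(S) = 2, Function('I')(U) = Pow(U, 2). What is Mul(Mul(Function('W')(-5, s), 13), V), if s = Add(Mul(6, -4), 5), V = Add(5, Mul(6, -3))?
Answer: -126750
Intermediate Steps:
V = -13 (V = Add(5, -18) = -13)
s = -19 (s = Add(-24, 5) = -19)
Function('W')(H, r) = Mul(-150, H) (Function('W')(H, r) = Mul(-3, Mul(Mul(2, H), Pow(-5, 2))) = Mul(-3, Mul(Mul(2, H), 25)) = Mul(-3, Mul(50, H)) = Mul(-150, H))
Mul(Mul(Function('W')(-5, s), 13), V) = Mul(Mul(Mul(-150, -5), 13), -13) = Mul(Mul(750, 13), -13) = Mul(9750, -13) = -126750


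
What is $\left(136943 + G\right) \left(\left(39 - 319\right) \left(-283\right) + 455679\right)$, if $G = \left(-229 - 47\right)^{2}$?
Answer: $114001402361$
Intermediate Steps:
$G = 76176$ ($G = \left(-276\right)^{2} = 76176$)
$\left(136943 + G\right) \left(\left(39 - 319\right) \left(-283\right) + 455679\right) = \left(136943 + 76176\right) \left(\left(39 - 319\right) \left(-283\right) + 455679\right) = 213119 \left(\left(-280\right) \left(-283\right) + 455679\right) = 213119 \left(79240 + 455679\right) = 213119 \cdot 534919 = 114001402361$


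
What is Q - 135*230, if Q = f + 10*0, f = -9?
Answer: -31059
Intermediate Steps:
Q = -9 (Q = -9 + 10*0 = -9 + 0 = -9)
Q - 135*230 = -9 - 135*230 = -9 - 31050 = -31059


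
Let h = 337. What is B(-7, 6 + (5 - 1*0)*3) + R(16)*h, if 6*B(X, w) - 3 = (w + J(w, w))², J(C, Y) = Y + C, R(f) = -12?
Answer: -3382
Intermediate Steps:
J(C, Y) = C + Y
B(X, w) = ½ + 3*w²/2 (B(X, w) = ½ + (w + (w + w))²/6 = ½ + (w + 2*w)²/6 = ½ + (3*w)²/6 = ½ + (9*w²)/6 = ½ + 3*w²/2)
B(-7, 6 + (5 - 1*0)*3) + R(16)*h = (½ + 3*(6 + (5 - 1*0)*3)²/2) - 12*337 = (½ + 3*(6 + (5 + 0)*3)²/2) - 4044 = (½ + 3*(6 + 5*3)²/2) - 4044 = (½ + 3*(6 + 15)²/2) - 4044 = (½ + (3/2)*21²) - 4044 = (½ + (3/2)*441) - 4044 = (½ + 1323/2) - 4044 = 662 - 4044 = -3382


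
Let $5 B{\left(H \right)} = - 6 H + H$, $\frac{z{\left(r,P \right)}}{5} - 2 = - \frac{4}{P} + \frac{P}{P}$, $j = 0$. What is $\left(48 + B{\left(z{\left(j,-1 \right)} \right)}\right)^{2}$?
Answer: $169$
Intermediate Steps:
$z{\left(r,P \right)} = 15 - \frac{20}{P}$ ($z{\left(r,P \right)} = 10 + 5 \left(- \frac{4}{P} + \frac{P}{P}\right) = 10 + 5 \left(- \frac{4}{P} + 1\right) = 10 + 5 \left(1 - \frac{4}{P}\right) = 10 + \left(5 - \frac{20}{P}\right) = 15 - \frac{20}{P}$)
$B{\left(H \right)} = - H$ ($B{\left(H \right)} = \frac{- 6 H + H}{5} = \frac{\left(-5\right) H}{5} = - H$)
$\left(48 + B{\left(z{\left(j,-1 \right)} \right)}\right)^{2} = \left(48 - \left(15 - \frac{20}{-1}\right)\right)^{2} = \left(48 - \left(15 - -20\right)\right)^{2} = \left(48 - \left(15 + 20\right)\right)^{2} = \left(48 - 35\right)^{2} = 13^{2} = 169$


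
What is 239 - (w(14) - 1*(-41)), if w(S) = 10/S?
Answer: 1381/7 ≈ 197.29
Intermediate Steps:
239 - (w(14) - 1*(-41)) = 239 - (10/14 - 1*(-41)) = 239 - (10*(1/14) + 41) = 239 - (5/7 + 41) = 239 - 1*292/7 = 239 - 292/7 = 1381/7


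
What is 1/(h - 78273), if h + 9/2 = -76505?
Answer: -2/309565 ≈ -6.4607e-6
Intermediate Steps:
h = -153019/2 (h = -9/2 - 76505 = -153019/2 ≈ -76510.)
1/(h - 78273) = 1/(-153019/2 - 78273) = 1/(-309565/2) = -2/309565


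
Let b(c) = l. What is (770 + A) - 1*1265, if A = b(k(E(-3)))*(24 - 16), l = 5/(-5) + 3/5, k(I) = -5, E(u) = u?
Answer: -2491/5 ≈ -498.20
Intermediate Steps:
l = -⅖ (l = 5*(-⅕) + 3*(⅕) = -1 + ⅗ = -⅖ ≈ -0.40000)
b(c) = -⅖
A = -16/5 (A = -2*(24 - 16)/5 = -⅖*8 = -16/5 ≈ -3.2000)
(770 + A) - 1*1265 = (770 - 16/5) - 1*1265 = 3834/5 - 1265 = -2491/5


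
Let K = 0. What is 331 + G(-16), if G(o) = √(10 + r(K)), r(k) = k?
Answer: 331 + √10 ≈ 334.16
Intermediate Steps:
G(o) = √10 (G(o) = √(10 + 0) = √10)
331 + G(-16) = 331 + √10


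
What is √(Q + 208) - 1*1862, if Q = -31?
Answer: -1862 + √177 ≈ -1848.7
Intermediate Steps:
√(Q + 208) - 1*1862 = √(-31 + 208) - 1*1862 = √177 - 1862 = -1862 + √177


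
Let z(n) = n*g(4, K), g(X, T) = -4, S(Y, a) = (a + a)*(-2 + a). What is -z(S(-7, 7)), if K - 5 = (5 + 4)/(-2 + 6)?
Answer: 280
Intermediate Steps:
S(Y, a) = 2*a*(-2 + a) (S(Y, a) = (2*a)*(-2 + a) = 2*a*(-2 + a))
K = 29/4 (K = 5 + (5 + 4)/(-2 + 6) = 5 + 9/4 = 29/4 ≈ 7.2500)
z(n) = -4*n (z(n) = n*(-4) = -4*n)
-z(S(-7, 7)) = -(-4)*2*7*(-2 + 7) = -(-4)*2*7*5 = -(-4)*70 = -1*(-280) = 280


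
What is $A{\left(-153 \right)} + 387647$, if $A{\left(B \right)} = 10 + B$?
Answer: $387504$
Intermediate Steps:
$A{\left(-153 \right)} + 387647 = \left(10 - 153\right) + 387647 = -143 + 387647 = 387504$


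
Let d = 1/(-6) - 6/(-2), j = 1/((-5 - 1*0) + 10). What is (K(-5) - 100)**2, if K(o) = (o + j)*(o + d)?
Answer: 200704/25 ≈ 8028.2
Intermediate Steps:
j = 1/5 (j = 1/((-5 + 0) + 10) = 1/(-5 + 10) = 1/5 ≈ 0.20000)
d = 17/6 (d = 1*(-1/6) - 6*(-1/2) = -1/6 + 3 = 17/6 ≈ 2.8333)
K(o) = (1/5 + o)*(17/6 + o) (K(o) = (o + 1/5)*(o + 17/6) = (1/5 + o)*(17/6 + o))
(K(-5) - 100)**2 = ((17/30 + (-5)**2 + (91/30)*(-5)) - 100)**2 = ((17/30 + 25 - 91/6) - 100)**2 = (52/5 - 100)**2 = (-448/5)**2 = 200704/25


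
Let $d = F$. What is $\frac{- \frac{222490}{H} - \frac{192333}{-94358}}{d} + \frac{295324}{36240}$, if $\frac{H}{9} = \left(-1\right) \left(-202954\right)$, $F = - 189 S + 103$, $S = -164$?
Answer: $\frac{32978132989079777171}{4046804531966784060} \approx 8.1492$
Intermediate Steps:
$F = 31099$ ($F = \left(-189\right) \left(-164\right) + 103 = 30996 + 103 = 31099$)
$d = 31099$
$H = 1826586$ ($H = 9 \left(\left(-1\right) \left(-202954\right)\right) = 9 \cdot 202954 = 1826586$)
$\frac{- \frac{222490}{H} - \frac{192333}{-94358}}{d} + \frac{295324}{36240} = \frac{- \frac{222490}{1826586} - \frac{192333}{-94358}}{31099} + \frac{295324}{36240} = \left(\left(-222490\right) \frac{1}{1826586} - - \frac{192333}{94358}\right) \frac{1}{31099} + 295324 \cdot \frac{1}{36240} = \left(- \frac{111245}{913293} + \frac{192333}{94358}\right) \frac{1}{31099} + \frac{73831}{9060} = \frac{165159526859}{86176500894} \cdot \frac{1}{31099} + \frac{73831}{9060} = \frac{165159526859}{2680003001302506} + \frac{73831}{9060} = \frac{32978132989079777171}{4046804531966784060}$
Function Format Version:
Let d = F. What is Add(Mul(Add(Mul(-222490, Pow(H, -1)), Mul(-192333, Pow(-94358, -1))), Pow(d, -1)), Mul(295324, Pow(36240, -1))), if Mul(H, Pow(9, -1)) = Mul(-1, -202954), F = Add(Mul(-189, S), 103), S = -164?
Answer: Rational(32978132989079777171, 4046804531966784060) ≈ 8.1492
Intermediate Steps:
F = 31099 (F = Add(Mul(-189, -164), 103) = Add(30996, 103) = 31099)
d = 31099
H = 1826586 (H = Mul(9, Mul(-1, -202954)) = Mul(9, 202954) = 1826586)
Add(Mul(Add(Mul(-222490, Pow(H, -1)), Mul(-192333, Pow(-94358, -1))), Pow(d, -1)), Mul(295324, Pow(36240, -1))) = Add(Mul(Add(Mul(-222490, Pow(1826586, -1)), Mul(-192333, Pow(-94358, -1))), Pow(31099, -1)), Mul(295324, Pow(36240, -1))) = Add(Mul(Add(Mul(-222490, Rational(1, 1826586)), Mul(-192333, Rational(-1, 94358))), Rational(1, 31099)), Mul(295324, Rational(1, 36240))) = Add(Mul(Add(Rational(-111245, 913293), Rational(192333, 94358)), Rational(1, 31099)), Rational(73831, 9060)) = Add(Mul(Rational(165159526859, 86176500894), Rational(1, 31099)), Rational(73831, 9060)) = Add(Rational(165159526859, 2680003001302506), Rational(73831, 9060)) = Rational(32978132989079777171, 4046804531966784060)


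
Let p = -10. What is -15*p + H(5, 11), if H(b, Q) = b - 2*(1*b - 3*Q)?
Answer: 211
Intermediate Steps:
H(b, Q) = -b + 6*Q (H(b, Q) = b - 2*(b - 3*Q) = b + (-2*b + 6*Q) = -b + 6*Q)
-15*p + H(5, 11) = -15*(-10) + (-1*5 + 6*11) = 150 + (-5 + 66) = 150 + 61 = 211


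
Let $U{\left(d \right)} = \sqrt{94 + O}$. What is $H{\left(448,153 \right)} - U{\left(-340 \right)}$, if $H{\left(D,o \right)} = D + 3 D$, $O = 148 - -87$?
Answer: $1792 - \sqrt{329} \approx 1773.9$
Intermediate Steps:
$O = 235$ ($O = 148 + 87 = 235$)
$U{\left(d \right)} = \sqrt{329}$ ($U{\left(d \right)} = \sqrt{94 + 235} = \sqrt{329}$)
$H{\left(D,o \right)} = 4 D$
$H{\left(448,153 \right)} - U{\left(-340 \right)} = 4 \cdot 448 - \sqrt{329} = 1792 - \sqrt{329}$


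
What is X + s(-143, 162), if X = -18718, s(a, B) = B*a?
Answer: -41884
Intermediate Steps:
X + s(-143, 162) = -18718 + 162*(-143) = -18718 - 23166 = -41884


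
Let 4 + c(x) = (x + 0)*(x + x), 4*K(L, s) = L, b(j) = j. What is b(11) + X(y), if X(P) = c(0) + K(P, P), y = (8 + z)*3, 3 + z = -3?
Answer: 17/2 ≈ 8.5000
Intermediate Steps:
z = -6 (z = -3 - 3 = -6)
y = 6 (y = (8 - 6)*3 = 2*3 = 6)
K(L, s) = L/4
c(x) = -4 + 2*x² (c(x) = -4 + (x + 0)*(x + x) = -4 + x*(2*x) = -4 + 2*x²)
X(P) = -4 + P/4 (X(P) = (-4 + 2*0²) + P/4 = (-4 + 2*0) + P/4 = (-4 + 0) + P/4 = -4 + P/4)
b(11) + X(y) = 11 + (-4 + (¼)*6) = 11 + (-4 + 3/2) = 11 - 5/2 = 17/2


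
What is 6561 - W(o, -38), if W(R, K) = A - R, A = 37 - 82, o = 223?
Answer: 6829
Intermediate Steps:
A = -45
W(R, K) = -45 - R
6561 - W(o, -38) = 6561 - (-45 - 1*223) = 6561 - (-45 - 223) = 6561 - 1*(-268) = 6561 + 268 = 6829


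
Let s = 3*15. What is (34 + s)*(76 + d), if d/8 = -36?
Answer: -16748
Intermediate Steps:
d = -288 (d = 8*(-36) = -288)
s = 45
(34 + s)*(76 + d) = (34 + 45)*(76 - 288) = 79*(-212) = -16748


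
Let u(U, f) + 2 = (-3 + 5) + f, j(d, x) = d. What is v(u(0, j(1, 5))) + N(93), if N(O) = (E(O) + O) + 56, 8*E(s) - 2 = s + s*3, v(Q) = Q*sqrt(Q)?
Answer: 787/4 ≈ 196.75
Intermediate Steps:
u(U, f) = f (u(U, f) = -2 + ((-3 + 5) + f) = -2 + (2 + f) = f)
v(Q) = Q**(3/2)
E(s) = 1/4 + s/2 (E(s) = 1/4 + (s + s*3)/8 = 1/4 + (s + 3*s)/8 = 1/4 + (4*s)/8 = 1/4 + s/2)
N(O) = 225/4 + 3*O/2 (N(O) = ((1/4 + O/2) + O) + 56 = (1/4 + 3*O/2) + 56 = 225/4 + 3*O/2)
v(u(0, j(1, 5))) + N(93) = 1**(3/2) + (225/4 + (3/2)*93) = 1 + (225/4 + 279/2) = 1 + 783/4 = 787/4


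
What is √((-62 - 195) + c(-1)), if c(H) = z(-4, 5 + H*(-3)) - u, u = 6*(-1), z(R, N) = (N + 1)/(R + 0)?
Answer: I*√1013/2 ≈ 15.914*I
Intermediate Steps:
z(R, N) = (1 + N)/R
u = -6
c(H) = 9/2 + 3*H/4 (c(H) = (1 + (5 + H*(-3)))/(-4) - 1*(-6) = -(1 + (5 - 3*H))/4 + 6 = -(6 - 3*H)/4 + 6 = (-3/2 + 3*H/4) + 6 = 9/2 + 3*H/4)
√((-62 - 195) + c(-1)) = √((-62 - 195) + (9/2 + (¾)*(-1))) = √(-257 + (9/2 - ¾)) = √(-257 + 15/4) = √(-1013/4) = I*√1013/2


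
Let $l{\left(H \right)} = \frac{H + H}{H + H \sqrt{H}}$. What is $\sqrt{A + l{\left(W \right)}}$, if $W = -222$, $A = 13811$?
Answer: $\sqrt{\frac{13813 + 13811 i \sqrt{222}}{1 + i \sqrt{222}}} \approx 117.52 - 0.0006 i$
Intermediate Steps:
$l{\left(H \right)} = \frac{2 H}{H + H^{\frac{3}{2}}}$
$\sqrt{A + l{\left(W \right)}} = \sqrt{13811 + 2 \left(-222\right) \frac{1}{-222 + \left(-222\right)^{\frac{3}{2}}}} = \sqrt{13811 + 2 \left(-222\right) \frac{1}{-222 - 222 i \sqrt{222}}} = \sqrt{13811 - \frac{444}{-222 - 222 i \sqrt{222}}}$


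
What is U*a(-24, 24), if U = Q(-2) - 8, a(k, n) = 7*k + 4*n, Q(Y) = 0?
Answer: 576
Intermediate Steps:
a(k, n) = 4*n + 7*k
U = -8 (U = 0 - 8 = -8)
U*a(-24, 24) = -8*(4*24 + 7*(-24)) = -8*(96 - 168) = -8*(-72) = 576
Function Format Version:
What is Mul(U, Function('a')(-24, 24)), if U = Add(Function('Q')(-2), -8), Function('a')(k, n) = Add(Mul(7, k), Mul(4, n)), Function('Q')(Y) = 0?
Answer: 576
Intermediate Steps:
Function('a')(k, n) = Add(Mul(4, n), Mul(7, k))
U = -8 (U = Add(0, -8) = -8)
Mul(U, Function('a')(-24, 24)) = Mul(-8, Add(Mul(4, 24), Mul(7, -24))) = Mul(-8, Add(96, -168)) = Mul(-8, -72) = 576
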